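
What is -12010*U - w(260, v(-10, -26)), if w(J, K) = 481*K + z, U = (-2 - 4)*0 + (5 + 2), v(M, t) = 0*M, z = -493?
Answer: -83577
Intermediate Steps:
v(M, t) = 0
U = 7 (U = -6*0 + 7 = 0 + 7 = 7)
w(J, K) = -493 + 481*K (w(J, K) = 481*K - 493 = -493 + 481*K)
-12010*U - w(260, v(-10, -26)) = -12010*7 - (-493 + 481*0) = -84070 - (-493 + 0) = -84070 - 1*(-493) = -84070 + 493 = -83577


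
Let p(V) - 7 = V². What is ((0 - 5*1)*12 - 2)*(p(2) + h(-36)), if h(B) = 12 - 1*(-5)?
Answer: -1736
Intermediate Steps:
h(B) = 17 (h(B) = 12 + 5 = 17)
p(V) = 7 + V²
((0 - 5*1)*12 - 2)*(p(2) + h(-36)) = ((0 - 5*1)*12 - 2)*((7 + 2²) + 17) = ((0 - 5)*12 - 2)*((7 + 4) + 17) = (-5*12 - 2)*(11 + 17) = (-60 - 2)*28 = -62*28 = -1736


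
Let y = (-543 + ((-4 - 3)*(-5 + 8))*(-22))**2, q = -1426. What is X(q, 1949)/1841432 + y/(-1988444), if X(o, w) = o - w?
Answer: -4698158463/915396102952 ≈ -0.0051324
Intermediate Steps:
y = 6561 (y = (-543 - 7*3*(-22))**2 = (-543 - 21*(-22))**2 = (-543 + 462)**2 = (-81)**2 = 6561)
X(q, 1949)/1841432 + y/(-1988444) = (-1426 - 1*1949)/1841432 + 6561/(-1988444) = (-1426 - 1949)*(1/1841432) + 6561*(-1/1988444) = -3375*1/1841432 - 6561/1988444 = -3375/1841432 - 6561/1988444 = -4698158463/915396102952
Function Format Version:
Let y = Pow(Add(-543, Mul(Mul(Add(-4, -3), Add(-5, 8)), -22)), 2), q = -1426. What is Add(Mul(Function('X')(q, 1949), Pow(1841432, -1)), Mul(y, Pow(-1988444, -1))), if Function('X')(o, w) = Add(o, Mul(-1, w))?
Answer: Rational(-4698158463, 915396102952) ≈ -0.0051324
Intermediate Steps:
y = 6561 (y = Pow(Add(-543, Mul(Mul(-7, 3), -22)), 2) = Pow(Add(-543, Mul(-21, -22)), 2) = Pow(Add(-543, 462), 2) = Pow(-81, 2) = 6561)
Add(Mul(Function('X')(q, 1949), Pow(1841432, -1)), Mul(y, Pow(-1988444, -1))) = Add(Mul(Add(-1426, Mul(-1, 1949)), Pow(1841432, -1)), Mul(6561, Pow(-1988444, -1))) = Add(Mul(Add(-1426, -1949), Rational(1, 1841432)), Mul(6561, Rational(-1, 1988444))) = Add(Mul(-3375, Rational(1, 1841432)), Rational(-6561, 1988444)) = Add(Rational(-3375, 1841432), Rational(-6561, 1988444)) = Rational(-4698158463, 915396102952)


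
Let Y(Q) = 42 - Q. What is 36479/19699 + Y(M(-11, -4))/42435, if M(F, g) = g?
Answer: 67343153/36344655 ≈ 1.8529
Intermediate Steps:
36479/19699 + Y(M(-11, -4))/42435 = 36479/19699 + (42 - 1*(-4))/42435 = 36479*(1/19699) + (42 + 4)*(1/42435) = 36479/19699 + 46*(1/42435) = 36479/19699 + 2/1845 = 67343153/36344655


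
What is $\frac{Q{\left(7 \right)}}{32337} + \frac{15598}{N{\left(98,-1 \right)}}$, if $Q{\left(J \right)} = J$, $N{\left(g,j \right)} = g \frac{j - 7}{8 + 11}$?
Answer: $- \frac{4791726253}{12676104} \approx -378.01$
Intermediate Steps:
$N{\left(g,j \right)} = g \left(- \frac{7}{19} + \frac{j}{19}\right)$ ($N{\left(g,j \right)} = g \frac{-7 + j}{19} = g \left(-7 + j\right) \frac{1}{19} = g \left(- \frac{7}{19} + \frac{j}{19}\right)$)
$\frac{Q{\left(7 \right)}}{32337} + \frac{15598}{N{\left(98,-1 \right)}} = \frac{7}{32337} + \frac{15598}{\frac{1}{19} \cdot 98 \left(-7 - 1\right)} = 7 \cdot \frac{1}{32337} + \frac{15598}{\frac{1}{19} \cdot 98 \left(-8\right)} = \frac{7}{32337} + \frac{15598}{- \frac{784}{19}} = \frac{7}{32337} + 15598 \left(- \frac{19}{784}\right) = \frac{7}{32337} - \frac{148181}{392} = - \frac{4791726253}{12676104}$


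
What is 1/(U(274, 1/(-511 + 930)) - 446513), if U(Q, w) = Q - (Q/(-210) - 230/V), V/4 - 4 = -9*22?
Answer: -40740/18179735779 ≈ -2.2410e-6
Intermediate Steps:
V = -776 (V = 16 + 4*(-9*22) = 16 + 4*(-198) = 16 - 792 = -776)
U(Q, w) = -115/388 + 211*Q/210 (U(Q, w) = Q - (Q/(-210) - 230/(-776)) = Q - (Q*(-1/210) - 230*(-1/776)) = Q - (-Q/210 + 115/388) = Q - (115/388 - Q/210) = Q + (-115/388 + Q/210) = -115/388 + 211*Q/210)
1/(U(274, 1/(-511 + 930)) - 446513) = 1/((-115/388 + (211/210)*274) - 446513) = 1/((-115/388 + 28907/105) - 446513) = 1/(11203841/40740 - 446513) = 1/(-18179735779/40740) = -40740/18179735779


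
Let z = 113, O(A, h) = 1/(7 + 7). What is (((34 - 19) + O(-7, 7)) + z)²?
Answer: 3214849/196 ≈ 16402.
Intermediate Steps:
O(A, h) = 1/14
(((34 - 19) + O(-7, 7)) + z)² = (((34 - 19) + 1/14) + 113)² = ((15 + 1/14) + 113)² = (211/14 + 113)² = (1793/14)² = 3214849/196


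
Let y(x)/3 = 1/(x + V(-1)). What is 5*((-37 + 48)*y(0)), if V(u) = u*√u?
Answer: 165*I ≈ 165.0*I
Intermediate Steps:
V(u) = u^(3/2)
y(x) = 3/(x - I) (y(x) = 3/(x + (-1)^(3/2)) = 3/(x - I))
5*((-37 + 48)*y(0)) = 5*((-37 + 48)*(3/(0 - I))) = 5*(11*(3/((-I)))) = 5*(11*(3*I)) = 5*(33*I) = 165*I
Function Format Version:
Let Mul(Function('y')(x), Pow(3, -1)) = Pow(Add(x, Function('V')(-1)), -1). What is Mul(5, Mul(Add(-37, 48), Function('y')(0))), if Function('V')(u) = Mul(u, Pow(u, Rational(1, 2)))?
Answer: Mul(165, I) ≈ Mul(165.00, I)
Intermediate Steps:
Function('V')(u) = Pow(u, Rational(3, 2))
Function('y')(x) = Mul(3, Pow(Add(x, Mul(-1, I)), -1)) (Function('y')(x) = Mul(3, Pow(Add(x, Pow(-1, Rational(3, 2))), -1)) = Mul(3, Pow(Add(x, Mul(-1, I)), -1)))
Mul(5, Mul(Add(-37, 48), Function('y')(0))) = Mul(5, Mul(Add(-37, 48), Mul(3, Pow(Add(0, Mul(-1, I)), -1)))) = Mul(5, Mul(11, Mul(3, Pow(Mul(-1, I), -1)))) = Mul(5, Mul(11, Mul(3, I))) = Mul(5, Mul(33, I)) = Mul(165, I)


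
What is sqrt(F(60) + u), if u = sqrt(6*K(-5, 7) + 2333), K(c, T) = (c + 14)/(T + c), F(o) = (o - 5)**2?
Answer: sqrt(3025 + 2*sqrt(590)) ≈ 55.440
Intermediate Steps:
F(o) = (-5 + o)**2
K(c, T) = (14 + c)/(T + c)
u = 2*sqrt(590) (u = sqrt(6*((14 - 5)/(7 - 5)) + 2333) = sqrt(6*(9/2) + 2333) = sqrt(27 + 2333) = sqrt(2360) = 2*sqrt(590) ≈ 48.580)
sqrt(F(60) + u) = sqrt((-5 + 60)**2 + 2*sqrt(590)) = sqrt(55**2 + 2*sqrt(590)) = sqrt(3025 + 2*sqrt(590))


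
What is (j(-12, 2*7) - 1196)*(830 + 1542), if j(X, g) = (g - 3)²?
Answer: -2549900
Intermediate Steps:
j(X, g) = (-3 + g)²
(j(-12, 2*7) - 1196)*(830 + 1542) = ((-3 + 2*7)² - 1196)*(830 + 1542) = ((-3 + 14)² - 1196)*2372 = (11² - 1196)*2372 = (121 - 1196)*2372 = -1075*2372 = -2549900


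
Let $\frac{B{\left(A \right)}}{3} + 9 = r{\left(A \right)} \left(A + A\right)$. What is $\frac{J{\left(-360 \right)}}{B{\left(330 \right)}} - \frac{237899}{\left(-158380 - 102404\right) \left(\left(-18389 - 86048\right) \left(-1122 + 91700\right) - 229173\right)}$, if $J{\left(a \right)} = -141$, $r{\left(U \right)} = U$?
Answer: $- \frac{12883211046434749}{59698854536365188144} \approx -0.0002158$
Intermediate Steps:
$B{\left(A \right)} = -27 + 6 A^{2}$ ($B{\left(A \right)} = -27 + 3 A \left(A + A\right) = -27 + 3 A 2 A = -27 + 3 \cdot 2 A^{2} = -27 + 6 A^{2}$)
$\frac{J{\left(-360 \right)}}{B{\left(330 \right)}} - \frac{237899}{\left(-158380 - 102404\right) \left(\left(-18389 - 86048\right) \left(-1122 + 91700\right) - 229173\right)} = - \frac{141}{-27 + 6 \cdot 330^{2}} - \frac{237899}{\left(-158380 - 102404\right) \left(\left(-18389 - 86048\right) \left(-1122 + 91700\right) - 229173\right)} = - \frac{141}{-27 + 6 \cdot 108900} - \frac{237899}{\left(-260784\right) \left(\left(-104437\right) 90578 - 229173\right)} = - \frac{141}{-27 + 653400} - \frac{237899}{\left(-260784\right) \left(-9459694586 - 229173\right)} = - \frac{141}{653373} - \frac{237899}{\left(-260784\right) \left(-9459923759\right)} = \left(-141\right) \frac{1}{653373} - \frac{237899}{2466996757567056} = - \frac{47}{217791} - \frac{237899}{2466996757567056} = - \frac{12883211046434749}{59698854536365188144}$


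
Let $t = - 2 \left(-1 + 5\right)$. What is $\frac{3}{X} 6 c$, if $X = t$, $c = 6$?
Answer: $- \frac{27}{2} \approx -13.5$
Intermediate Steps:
$t = -8$ ($t = \left(-2\right) 4 = -8$)
$X = -8$
$\frac{3}{X} 6 c = \frac{3}{-8} \cdot 6 \cdot 6 = 3 \left(- \frac{1}{8}\right) 6 \cdot 6 = \left(- \frac{3}{8}\right) 6 \cdot 6 = \left(- \frac{9}{4}\right) 6 = - \frac{27}{2}$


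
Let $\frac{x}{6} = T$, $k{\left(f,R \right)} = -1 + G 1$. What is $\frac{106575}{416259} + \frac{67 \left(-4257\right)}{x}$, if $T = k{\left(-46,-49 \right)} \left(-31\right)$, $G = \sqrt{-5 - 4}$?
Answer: $- \frac{13169638469}{86026860} - \frac{285219 i}{620} \approx -153.09 - 460.03 i$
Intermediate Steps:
$G = 3 i$ ($G = \sqrt{-9} = 3 i \approx 3.0 i$)
$k{\left(f,R \right)} = -1 + 3 i$ ($k{\left(f,R \right)} = -1 + 3 i 1 = -1 + 3 i$)
$T = 31 - 93 i$ ($T = \left(-1 + 3 i\right) \left(-31\right) = 31 - 93 i \approx 31.0 - 93.0 i$)
$x = 186 - 558 i$ ($x = 6 \left(31 - 93 i\right) = 186 - 558 i \approx 186.0 - 558.0 i$)
$\frac{106575}{416259} + \frac{67 \left(-4257\right)}{x} = \frac{106575}{416259} + \frac{67 \left(-4257\right)}{186 - 558 i} = 106575 \cdot \frac{1}{416259} - 285219 \frac{186 + 558 i}{345960} = \frac{35525}{138753} - \frac{31691 \left(186 + 558 i\right)}{38440}$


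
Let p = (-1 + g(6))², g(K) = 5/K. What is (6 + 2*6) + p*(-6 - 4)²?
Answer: 187/9 ≈ 20.778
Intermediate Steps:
p = 1/36 (p = (-1 + 5/6)² = (-1 + 5*(⅙))² = (-1 + ⅚)² = (-⅙)² = 1/36 ≈ 0.027778)
(6 + 2*6) + p*(-6 - 4)² = (6 + 2*6) + (-6 - 4)²/36 = (6 + 12) + (1/36)*(-10)² = 18 + (1/36)*100 = 18 + 25/9 = 187/9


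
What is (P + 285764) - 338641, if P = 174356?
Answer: 121479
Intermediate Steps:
(P + 285764) - 338641 = (174356 + 285764) - 338641 = 460120 - 338641 = 121479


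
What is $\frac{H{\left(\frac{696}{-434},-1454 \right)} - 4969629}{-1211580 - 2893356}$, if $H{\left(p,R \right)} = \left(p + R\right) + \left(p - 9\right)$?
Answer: $\frac{269681915}{222692778} \approx 1.211$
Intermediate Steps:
$H{\left(p,R \right)} = -9 + R + 2 p$ ($H{\left(p,R \right)} = \left(R + p\right) + \left(-9 + p\right) = -9 + R + 2 p$)
$\frac{H{\left(\frac{696}{-434},-1454 \right)} - 4969629}{-1211580 - 2893356} = \frac{\left(-9 - 1454 + 2 \frac{696}{-434}\right) - 4969629}{-1211580 - 2893356} = \frac{\left(-9 - 1454 + 2 \cdot 696 \left(- \frac{1}{434}\right)\right) - 4969629}{-4104936} = \left(\left(-9 - 1454 + 2 \left(- \frac{348}{217}\right)\right) - 4969629\right) \left(- \frac{1}{4104936}\right) = \left(\left(-9 - 1454 - \frac{696}{217}\right) - 4969629\right) \left(- \frac{1}{4104936}\right) = \left(- \frac{318167}{217} - 4969629\right) \left(- \frac{1}{4104936}\right) = \left(- \frac{1078727660}{217}\right) \left(- \frac{1}{4104936}\right) = \frac{269681915}{222692778}$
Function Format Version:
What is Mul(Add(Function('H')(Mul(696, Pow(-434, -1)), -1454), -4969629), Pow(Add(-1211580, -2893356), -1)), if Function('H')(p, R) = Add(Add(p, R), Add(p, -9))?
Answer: Rational(269681915, 222692778) ≈ 1.2110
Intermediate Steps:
Function('H')(p, R) = Add(-9, R, Mul(2, p)) (Function('H')(p, R) = Add(Add(R, p), Add(-9, p)) = Add(-9, R, Mul(2, p)))
Mul(Add(Function('H')(Mul(696, Pow(-434, -1)), -1454), -4969629), Pow(Add(-1211580, -2893356), -1)) = Mul(Add(Add(-9, -1454, Mul(2, Mul(696, Pow(-434, -1)))), -4969629), Pow(Add(-1211580, -2893356), -1)) = Mul(Add(Add(-9, -1454, Mul(2, Mul(696, Rational(-1, 434)))), -4969629), Pow(-4104936, -1)) = Mul(Add(Add(-9, -1454, Mul(2, Rational(-348, 217))), -4969629), Rational(-1, 4104936)) = Mul(Add(Add(-9, -1454, Rational(-696, 217)), -4969629), Rational(-1, 4104936)) = Mul(Add(Rational(-318167, 217), -4969629), Rational(-1, 4104936)) = Mul(Rational(-1078727660, 217), Rational(-1, 4104936)) = Rational(269681915, 222692778)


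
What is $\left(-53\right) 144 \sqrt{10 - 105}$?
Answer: $- 7632 i \sqrt{95} \approx - 74388.0 i$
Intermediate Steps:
$\left(-53\right) 144 \sqrt{10 - 105} = - 7632 \sqrt{-95} = - 7632 i \sqrt{95}$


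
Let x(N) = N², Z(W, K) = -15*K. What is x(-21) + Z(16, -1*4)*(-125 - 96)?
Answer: -12819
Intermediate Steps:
x(-21) + Z(16, -1*4)*(-125 - 96) = (-21)² + (-(-15)*4)*(-125 - 96) = 441 - 15*(-4)*(-221) = 441 + 60*(-221) = 441 - 13260 = -12819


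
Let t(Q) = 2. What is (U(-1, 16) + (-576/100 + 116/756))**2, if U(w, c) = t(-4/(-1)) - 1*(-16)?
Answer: 3429156481/22325625 ≈ 153.60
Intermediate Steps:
U(w, c) = 18 (U(w, c) = 2 - 1*(-16) = 2 + 16 = 18)
(U(-1, 16) + (-576/100 + 116/756))**2 = (18 + (-576/100 + 116/756))**2 = (18 + (-576*1/100 + 116*(1/756)))**2 = (18 + (-144/25 + 29/189))**2 = (18 - 26491/4725)**2 = (58559/4725)**2 = 3429156481/22325625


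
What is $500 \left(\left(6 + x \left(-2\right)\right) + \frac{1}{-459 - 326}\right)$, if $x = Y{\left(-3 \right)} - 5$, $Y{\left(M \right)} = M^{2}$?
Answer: $- \frac{157100}{157} \approx -1000.6$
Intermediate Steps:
$x = 4$ ($x = \left(-3\right)^{2} - 5 = 9 - 5 = 4$)
$500 \left(\left(6 + x \left(-2\right)\right) + \frac{1}{-459 - 326}\right) = 500 \left(\left(6 + 4 \left(-2\right)\right) + \frac{1}{-459 - 326}\right) = 500 \left(\left(6 - 8\right) + \frac{1}{-785}\right) = 500 \left(-2 - \frac{1}{785}\right) = 500 \left(- \frac{1571}{785}\right) = - \frac{157100}{157}$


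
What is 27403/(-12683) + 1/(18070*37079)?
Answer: -18360490361907/8497832332990 ≈ -2.1606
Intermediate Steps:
27403/(-12683) + 1/(18070*37079) = 27403*(-1/12683) + (1/18070)*(1/37079) = -27403/12683 + 1/670017530 = -18360490361907/8497832332990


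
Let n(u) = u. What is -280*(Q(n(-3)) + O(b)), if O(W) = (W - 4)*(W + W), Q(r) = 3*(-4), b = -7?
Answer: -39760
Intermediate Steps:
Q(r) = -12
O(W) = 2*W*(-4 + W) (O(W) = (-4 + W)*(2*W) = 2*W*(-4 + W))
-280*(Q(n(-3)) + O(b)) = -280*(-12 + 2*(-7)*(-4 - 7)) = -280*(-12 + 2*(-7)*(-11)) = -280*(-12 + 154) = -280*142 = -39760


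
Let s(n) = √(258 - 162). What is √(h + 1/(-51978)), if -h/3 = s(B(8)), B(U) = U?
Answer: √(-51978 - 32420549808*√6)/51978 ≈ 5.4216*I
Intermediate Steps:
s(n) = 4*√6 (s(n) = √96 = 4*√6)
h = -12*√6 ≈ -29.394
√(h + 1/(-51978)) = √(-12*√6 + 1/(-51978)) = √(-12*√6 - 1/51978) = √(-1/51978 - 12*√6)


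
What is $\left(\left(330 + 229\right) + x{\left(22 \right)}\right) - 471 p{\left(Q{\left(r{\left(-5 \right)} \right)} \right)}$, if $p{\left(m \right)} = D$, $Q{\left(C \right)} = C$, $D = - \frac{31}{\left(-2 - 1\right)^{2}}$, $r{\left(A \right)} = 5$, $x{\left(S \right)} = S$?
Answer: $\frac{6610}{3} \approx 2203.3$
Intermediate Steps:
$D = - \frac{31}{9}$ ($D = - \frac{31}{\left(-3\right)^{2}} = - \frac{31}{9} \approx -3.4444$)
$p{\left(m \right)} = - \frac{31}{9}$
$\left(\left(330 + 229\right) + x{\left(22 \right)}\right) - 471 p{\left(Q{\left(r{\left(-5 \right)} \right)} \right)} = \left(\left(330 + 229\right) + 22\right) - - \frac{4867}{3} = \left(559 + 22\right) + \frac{4867}{3} = 581 + \frac{4867}{3} = \frac{6610}{3}$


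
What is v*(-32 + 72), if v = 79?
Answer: 3160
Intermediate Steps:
v*(-32 + 72) = 79*(-32 + 72) = 79*40 = 3160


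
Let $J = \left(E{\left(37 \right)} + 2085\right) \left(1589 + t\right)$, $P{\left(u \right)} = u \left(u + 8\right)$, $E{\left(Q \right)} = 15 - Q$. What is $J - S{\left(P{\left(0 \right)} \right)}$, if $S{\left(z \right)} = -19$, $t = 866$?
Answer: $5064684$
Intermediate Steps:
$P{\left(u \right)} = u \left(8 + u\right)$
$J = 5064665$ ($J = \left(\left(15 - 37\right) + 2085\right) \left(1589 + 866\right) = \left(\left(15 - 37\right) + 2085\right) 2455 = \left(-22 + 2085\right) 2455 = 2063 \cdot 2455 = 5064665$)
$J - S{\left(P{\left(0 \right)} \right)} = 5064665 - -19 = 5064665 + 19 = 5064684$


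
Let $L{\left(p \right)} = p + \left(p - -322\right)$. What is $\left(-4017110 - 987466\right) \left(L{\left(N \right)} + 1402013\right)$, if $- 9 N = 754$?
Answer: $-7017253540448$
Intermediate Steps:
$N = - \frac{754}{9}$ ($N = \left(- \frac{1}{9}\right) 754 = - \frac{754}{9} \approx -83.778$)
$L{\left(p \right)} = 322 + 2 p$ ($L{\left(p \right)} = p + \left(p + 322\right) = p + \left(322 + p\right) = 322 + 2 p$)
$\left(-4017110 - 987466\right) \left(L{\left(N \right)} + 1402013\right) = \left(-4017110 - 987466\right) \left(\left(322 + 2 \left(- \frac{754}{9}\right)\right) + 1402013\right) = - 5004576 \left(\left(322 - \frac{1508}{9}\right) + 1402013\right) = - 5004576 \left(\frac{1390}{9} + 1402013\right) = \left(-5004576\right) \frac{12619507}{9} = -7017253540448$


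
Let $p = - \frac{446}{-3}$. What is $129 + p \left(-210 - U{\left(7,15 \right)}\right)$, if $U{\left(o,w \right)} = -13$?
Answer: $- \frac{87475}{3} \approx -29158.0$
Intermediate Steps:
$p = \frac{446}{3}$ ($p = \left(-446\right) \left(- \frac{1}{3}\right) = \frac{446}{3} \approx 148.67$)
$129 + p \left(-210 - U{\left(7,15 \right)}\right) = 129 + \frac{446 \left(-210 - -13\right)}{3} = 129 + \frac{446 \left(-210 + 13\right)}{3} = 129 + \frac{446}{3} \left(-197\right) = 129 - \frac{87862}{3} = - \frac{87475}{3}$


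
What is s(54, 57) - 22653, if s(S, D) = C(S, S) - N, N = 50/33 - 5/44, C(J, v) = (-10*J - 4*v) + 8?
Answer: -3089117/132 ≈ -23402.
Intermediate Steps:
C(J, v) = 8 - 10*J - 4*v
N = 185/132 (N = 50*(1/33) - 5*1/44 = 50/33 - 5/44 = 185/132 ≈ 1.4015)
s(S, D) = 871/132 - 14*S (s(S, D) = (8 - 10*S - 4*S) - 1*185/132 = (8 - 14*S) - 185/132 = 871/132 - 14*S)
s(54, 57) - 22653 = (871/132 - 14*54) - 22653 = (871/132 - 756) - 22653 = -98921/132 - 22653 = -3089117/132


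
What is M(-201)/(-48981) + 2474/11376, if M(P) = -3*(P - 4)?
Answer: 19030459/92867976 ≈ 0.20492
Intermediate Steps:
M(P) = 12 - 3*P (M(P) = -3*(-4 + P) = 12 - 3*P)
M(-201)/(-48981) + 2474/11376 = (12 - 3*(-201))/(-48981) + 2474/11376 = (12 + 603)*(-1/48981) + 2474*(1/11376) = 615*(-1/48981) + 1237/5688 = -205/16327 + 1237/5688 = 19030459/92867976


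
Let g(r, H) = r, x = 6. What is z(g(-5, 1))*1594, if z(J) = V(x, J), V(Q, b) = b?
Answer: -7970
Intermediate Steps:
z(J) = J
z(g(-5, 1))*1594 = -5*1594 = -7970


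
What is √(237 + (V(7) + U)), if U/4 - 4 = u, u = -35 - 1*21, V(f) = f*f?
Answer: √78 ≈ 8.8318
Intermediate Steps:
V(f) = f²
u = -56 (u = -35 - 21 = -56)
U = -208 (U = 16 + 4*(-56) = 16 - 224 = -208)
√(237 + (V(7) + U)) = √(237 + (7² - 208)) = √(237 + (49 - 208)) = √(237 - 159) = √78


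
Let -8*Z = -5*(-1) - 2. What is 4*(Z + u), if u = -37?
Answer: -299/2 ≈ -149.50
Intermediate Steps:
Z = -3/8 (Z = -(-5*(-1) - 2)/8 = -(5 - 2)/8 = -⅛*3 = -3/8 ≈ -0.37500)
4*(Z + u) = 4*(-3/8 - 37) = 4*(-299/8) = -299/2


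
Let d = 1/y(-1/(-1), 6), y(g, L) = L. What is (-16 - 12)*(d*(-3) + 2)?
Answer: -42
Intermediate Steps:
d = ⅙ (d = 1/6 = ⅙ ≈ 0.16667)
(-16 - 12)*(d*(-3) + 2) = (-16 - 12)*((⅙)*(-3) + 2) = -28*(-½ + 2) = -28*3/2 = -42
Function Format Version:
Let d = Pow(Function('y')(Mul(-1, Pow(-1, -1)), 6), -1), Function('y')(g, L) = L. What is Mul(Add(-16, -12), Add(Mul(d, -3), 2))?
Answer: -42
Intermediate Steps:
d = Rational(1, 6) (d = Pow(6, -1) = Rational(1, 6) ≈ 0.16667)
Mul(Add(-16, -12), Add(Mul(d, -3), 2)) = Mul(Add(-16, -12), Add(Mul(Rational(1, 6), -3), 2)) = Mul(-28, Add(Rational(-1, 2), 2)) = Mul(-28, Rational(3, 2)) = -42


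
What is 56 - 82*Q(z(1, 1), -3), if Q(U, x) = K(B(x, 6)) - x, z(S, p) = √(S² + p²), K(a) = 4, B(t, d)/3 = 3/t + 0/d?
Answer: -518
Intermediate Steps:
B(t, d) = 9/t (B(t, d) = 3*(3/t + 0/d) = 3*(3/t + 0) = 3*(3/t) = 9/t)
Q(U, x) = 4 - x
56 - 82*Q(z(1, 1), -3) = 56 - 82*(4 - 1*(-3)) = 56 - 82*(4 + 3) = 56 - 82*7 = 56 - 574 = -518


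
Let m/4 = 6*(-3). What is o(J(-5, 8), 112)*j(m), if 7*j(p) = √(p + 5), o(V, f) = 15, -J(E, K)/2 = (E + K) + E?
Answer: 15*I*√67/7 ≈ 17.54*I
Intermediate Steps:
J(E, K) = -4*E - 2*K (J(E, K) = -2*((E + K) + E) = -2*(K + 2*E) = -4*E - 2*K)
m = -72 (m = 4*(6*(-3)) = 4*(-18) = -72)
j(p) = √(5 + p)/7 (j(p) = √(p + 5)/7 = √(5 + p)/7)
o(J(-5, 8), 112)*j(m) = 15*(√(5 - 72)/7) = 15*(√(-67)/7) = 15*((I*√67)/7) = 15*(I*√67/7) = 15*I*√67/7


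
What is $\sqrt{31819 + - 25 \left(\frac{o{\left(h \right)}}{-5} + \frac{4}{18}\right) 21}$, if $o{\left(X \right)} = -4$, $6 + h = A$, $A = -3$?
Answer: $\frac{\sqrt{281541}}{3} \approx 176.87$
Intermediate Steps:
$h = -9$ ($h = -6 - 3 = -9$)
$\sqrt{31819 + - 25 \left(\frac{o{\left(h \right)}}{-5} + \frac{4}{18}\right) 21} = \sqrt{31819 + - 25 \left(- \frac{4}{-5} + \frac{4}{18}\right) 21} = \sqrt{31819 + - 25 \left(\left(-4\right) \left(- \frac{1}{5}\right) + 4 \cdot \frac{1}{18}\right) 21} = \sqrt{31819 + - 25 \left(\frac{4}{5} + \frac{2}{9}\right) 21} = \sqrt{31819 + \left(-25\right) \frac{46}{45} \cdot 21} = \sqrt{31819 - \frac{1610}{3}} = \sqrt{\frac{93847}{3}} = \frac{\sqrt{281541}}{3}$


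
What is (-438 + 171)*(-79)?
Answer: 21093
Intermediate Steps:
(-438 + 171)*(-79) = -267*(-79) = 21093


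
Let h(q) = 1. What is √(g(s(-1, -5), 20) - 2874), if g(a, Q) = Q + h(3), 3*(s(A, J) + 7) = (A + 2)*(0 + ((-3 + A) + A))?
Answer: 3*I*√317 ≈ 53.413*I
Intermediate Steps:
s(A, J) = -7 + (-3 + 2*A)*(2 + A)/3 (s(A, J) = -7 + ((A + 2)*(0 + ((-3 + A) + A)))/3 = -7 + ((2 + A)*(0 + (-3 + 2*A)))/3 = -7 + ((2 + A)*(-3 + 2*A))/3 = -7 + ((-3 + 2*A)*(2 + A))/3 = -7 + (-3 + 2*A)*(2 + A)/3)
g(a, Q) = 1 + Q (g(a, Q) = Q + 1 = 1 + Q)
√(g(s(-1, -5), 20) - 2874) = √((1 + 20) - 2874) = √(21 - 2874) = √(-2853) = 3*I*√317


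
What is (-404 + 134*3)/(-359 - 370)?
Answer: 2/729 ≈ 0.0027435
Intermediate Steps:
(-404 + 134*3)/(-359 - 370) = (-404 + 402)/(-729) = -2*(-1/729) = 2/729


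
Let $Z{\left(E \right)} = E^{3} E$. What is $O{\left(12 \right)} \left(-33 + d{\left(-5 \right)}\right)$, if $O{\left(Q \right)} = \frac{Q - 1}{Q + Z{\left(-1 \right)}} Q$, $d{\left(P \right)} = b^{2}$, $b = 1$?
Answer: $- \frac{4224}{13} \approx -324.92$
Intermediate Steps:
$Z{\left(E \right)} = E^{4}$
$d{\left(P \right)} = 1$ ($d{\left(P \right)} = 1^{2} = 1$)
$O{\left(Q \right)} = \frac{Q \left(-1 + Q\right)}{1 + Q}$ ($O{\left(Q \right)} = \frac{Q - 1}{Q + \left(-1\right)^{4}} Q = \frac{-1 + Q}{Q + 1} Q = \frac{-1 + Q}{1 + Q} Q = \frac{Q \left(-1 + Q\right)}{1 + Q}$)
$O{\left(12 \right)} \left(-33 + d{\left(-5 \right)}\right) = \frac{12 \left(-1 + 12\right)}{1 + 12} \left(-33 + 1\right) = 12 \cdot \frac{1}{13} \cdot 11 \left(-32\right) = \frac{132}{13} \left(-32\right) = - \frac{4224}{13}$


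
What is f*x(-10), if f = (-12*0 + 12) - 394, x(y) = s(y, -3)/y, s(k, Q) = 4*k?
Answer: -1528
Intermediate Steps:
x(y) = 4 (x(y) = (4*y)/y = 4)
f = -382 (f = (0 + 12) - 394 = 12 - 394 = -382)
f*x(-10) = -382*4 = -1528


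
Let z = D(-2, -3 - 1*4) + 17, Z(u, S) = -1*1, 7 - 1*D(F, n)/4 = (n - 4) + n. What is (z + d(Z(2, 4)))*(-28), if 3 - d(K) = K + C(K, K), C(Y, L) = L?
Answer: -3416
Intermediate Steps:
D(F, n) = 44 - 8*n (D(F, n) = 28 - 4*((n - 4) + n) = 28 - 4*((-4 + n) + n) = 28 - 4*(-4 + 2*n) = 28 + (16 - 8*n) = 44 - 8*n)
Z(u, S) = -1
d(K) = 3 - 2*K (d(K) = 3 - (K + K) = 3 - 2*K)
z = 117 (z = (44 - 8*(-3 - 1*4)) + 17 = (44 - 8*(-3 - 4)) + 17 = (44 - 8*(-7)) + 17 = (44 + 56) + 17 = 100 + 17 = 117)
(z + d(Z(2, 4)))*(-28) = (117 + (3 - 2*(-1)))*(-28) = (117 + (3 + 2))*(-28) = (117 + 5)*(-28) = 122*(-28) = -3416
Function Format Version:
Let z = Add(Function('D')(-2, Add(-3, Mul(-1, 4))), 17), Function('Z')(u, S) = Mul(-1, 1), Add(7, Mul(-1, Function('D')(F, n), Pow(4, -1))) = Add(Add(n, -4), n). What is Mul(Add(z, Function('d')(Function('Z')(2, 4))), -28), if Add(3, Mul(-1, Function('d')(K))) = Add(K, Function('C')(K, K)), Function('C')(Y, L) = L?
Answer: -3416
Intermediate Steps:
Function('D')(F, n) = Add(44, Mul(-8, n)) (Function('D')(F, n) = Add(28, Mul(-4, Add(Add(n, -4), n))) = Add(28, Mul(-4, Add(Add(-4, n), n))) = Add(28, Mul(-4, Add(-4, Mul(2, n)))) = Add(28, Add(16, Mul(-8, n))) = Add(44, Mul(-8, n)))
Function('Z')(u, S) = -1
Function('d')(K) = Add(3, Mul(-2, K)) (Function('d')(K) = Add(3, Mul(-1, Add(K, K))) = Add(3, Mul(-1, Mul(2, K))) = Add(3, Mul(-2, K)))
z = 117 (z = Add(Add(44, Mul(-8, Add(-3, Mul(-1, 4)))), 17) = Add(Add(44, Mul(-8, Add(-3, -4))), 17) = Add(Add(44, Mul(-8, -7)), 17) = Add(Add(44, 56), 17) = Add(100, 17) = 117)
Mul(Add(z, Function('d')(Function('Z')(2, 4))), -28) = Mul(Add(117, Add(3, Mul(-2, -1))), -28) = Mul(Add(117, Add(3, 2)), -28) = Mul(Add(117, 5), -28) = Mul(122, -28) = -3416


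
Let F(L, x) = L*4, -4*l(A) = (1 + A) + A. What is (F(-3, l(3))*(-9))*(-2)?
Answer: -216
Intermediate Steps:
l(A) = -1/4 - A/2 (l(A) = -((1 + A) + A)/4 = -(1 + 2*A)/4 = -1/4 - A/2)
F(L, x) = 4*L
(F(-3, l(3))*(-9))*(-2) = ((4*(-3))*(-9))*(-2) = -12*(-9)*(-2) = 108*(-2) = -216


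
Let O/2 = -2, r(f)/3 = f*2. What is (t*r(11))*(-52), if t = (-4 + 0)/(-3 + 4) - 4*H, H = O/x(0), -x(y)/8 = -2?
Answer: 10296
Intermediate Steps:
x(y) = 16 (x(y) = -8*(-2) = 16)
r(f) = 6*f (r(f) = 3*(f*2) = 3*(2*f) = 6*f)
O = -4 (O = 2*(-2) = -4)
H = -¼ (H = -4/16 = -4*1/16 = -¼ ≈ -0.25000)
t = -3 (t = (-4 + 0)/(-3 + 4) - 4*(-¼) = -4/1 + 1 = -4*1 + 1 = -4 + 1 = -3)
(t*r(11))*(-52) = -18*11*(-52) = -3*66*(-52) = -198*(-52) = 10296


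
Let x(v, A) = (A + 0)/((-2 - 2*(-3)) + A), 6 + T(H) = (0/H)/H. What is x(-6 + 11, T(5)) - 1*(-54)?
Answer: 57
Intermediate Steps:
T(H) = -6 (T(H) = -6 + (0/H)/H = -6 + 0/H = -6 + 0 = -6)
x(v, A) = A/(4 + A) (x(v, A) = A/((-2 + 6) + A) = A/(4 + A))
x(-6 + 11, T(5)) - 1*(-54) = -6/(4 - 6) - 1*(-54) = -6/(-2) + 54 = -6*(-½) + 54 = 3 + 54 = 57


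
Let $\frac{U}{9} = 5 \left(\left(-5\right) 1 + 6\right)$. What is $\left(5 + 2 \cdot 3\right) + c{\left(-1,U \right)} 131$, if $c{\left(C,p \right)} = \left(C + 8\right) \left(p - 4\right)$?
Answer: $37608$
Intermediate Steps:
$U = 45$ ($U = 9 \cdot 5 \left(\left(-5\right) 1 + 6\right) = 9 \cdot 5 \left(-5 + 6\right) = 9 \cdot 5 \cdot 1 = 9 \cdot 5 = 45$)
$c{\left(C,p \right)} = \left(-4 + p\right) \left(8 + C\right)$ ($c{\left(C,p \right)} = \left(8 + C\right) \left(-4 + p\right) = \left(-4 + p\right) \left(8 + C\right)$)
$\left(5 + 2 \cdot 3\right) + c{\left(-1,U \right)} 131 = \left(5 + 2 \cdot 3\right) + \left(-32 - -4 + 8 \cdot 45 - 45\right) 131 = \left(5 + 6\right) + \left(-32 + 4 + 360 - 45\right) 131 = 11 + 287 \cdot 131 = 11 + 37597 = 37608$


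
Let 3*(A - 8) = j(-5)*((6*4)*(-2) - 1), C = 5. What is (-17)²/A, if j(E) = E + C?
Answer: 289/8 ≈ 36.125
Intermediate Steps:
j(E) = 5 + E (j(E) = E + 5 = 5 + E)
A = 8 (A = 8 + ((5 - 5)*((6*4)*(-2) - 1))/3 = 8 + (0*(24*(-2) - 1))/3 = 8 + (0*(-48 - 1))/3 = 8 + (0*(-49))/3 = 8 + (⅓)*0 = 8 + 0 = 8)
(-17)²/A = (-17)²/8 = 289*(⅛) = 289/8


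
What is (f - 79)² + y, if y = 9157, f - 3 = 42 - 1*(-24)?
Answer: 9257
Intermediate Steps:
f = 69 (f = 3 + (42 - 1*(-24)) = 3 + (42 + 24) = 3 + 66 = 69)
(f - 79)² + y = (69 - 79)² + 9157 = (-10)² + 9157 = 100 + 9157 = 9257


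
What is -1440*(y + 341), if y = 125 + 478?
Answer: -1359360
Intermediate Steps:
y = 603
-1440*(y + 341) = -1440*(603 + 341) = -1440*944 = -1359360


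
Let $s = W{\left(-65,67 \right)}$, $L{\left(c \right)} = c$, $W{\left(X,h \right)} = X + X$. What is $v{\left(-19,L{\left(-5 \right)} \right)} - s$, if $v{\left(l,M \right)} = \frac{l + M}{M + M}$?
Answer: $\frac{662}{5} \approx 132.4$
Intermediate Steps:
$W{\left(X,h \right)} = 2 X$
$s = -130$ ($s = 2 \left(-65\right) = -130$)
$v{\left(l,M \right)} = \frac{M + l}{2 M}$
$v{\left(-19,L{\left(-5 \right)} \right)} - s = \frac{-5 - 19}{2 \left(-5\right)} - -130 = \frac{1}{2} \left(- \frac{1}{5}\right) \left(-24\right) + 130 = \frac{12}{5} + 130 = \frac{662}{5}$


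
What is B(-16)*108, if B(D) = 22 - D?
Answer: 4104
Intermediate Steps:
B(-16)*108 = (22 - 1*(-16))*108 = (22 + 16)*108 = 38*108 = 4104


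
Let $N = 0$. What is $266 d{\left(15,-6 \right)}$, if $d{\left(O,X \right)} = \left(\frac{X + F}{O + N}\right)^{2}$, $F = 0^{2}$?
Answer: $\frac{1064}{25} \approx 42.56$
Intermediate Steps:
$F = 0$
$d{\left(O,X \right)} = \frac{X^{2}}{O^{2}}$ ($d{\left(O,X \right)} = \left(\frac{X + 0}{O + 0}\right)^{2} = \left(\frac{X}{O}\right)^{2} = \frac{X^{2}}{O^{2}}$)
$266 d{\left(15,-6 \right)} = 266 \frac{\left(-6\right)^{2}}{225} = 266 \cdot \frac{1}{225} \cdot 36 = 266 \cdot \frac{4}{25} = \frac{1064}{25}$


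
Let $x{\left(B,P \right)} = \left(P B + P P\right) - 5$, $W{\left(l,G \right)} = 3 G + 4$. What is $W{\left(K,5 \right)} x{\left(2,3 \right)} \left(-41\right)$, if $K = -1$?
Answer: $-7790$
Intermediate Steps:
$W{\left(l,G \right)} = 4 + 3 G$
$x{\left(B,P \right)} = -5 + P^{2} + B P$ ($x{\left(B,P \right)} = \left(B P + P^{2}\right) - 5 = \left(P^{2} + B P\right) - 5 = -5 + P^{2} + B P$)
$W{\left(K,5 \right)} x{\left(2,3 \right)} \left(-41\right) = \left(4 + 3 \cdot 5\right) \left(-5 + 3^{2} + 2 \cdot 3\right) \left(-41\right) = \left(4 + 15\right) \left(-5 + 9 + 6\right) \left(-41\right) = 19 \cdot 10 \left(-41\right) = 190 \left(-41\right) = -7790$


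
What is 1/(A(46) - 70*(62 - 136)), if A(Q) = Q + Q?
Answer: 1/5272 ≈ 0.00018968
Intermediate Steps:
A(Q) = 2*Q
1/(A(46) - 70*(62 - 136)) = 1/(2*46 - 70*(62 - 136)) = 1/(92 - 70*(-74)) = 1/(92 + 5180) = 1/5272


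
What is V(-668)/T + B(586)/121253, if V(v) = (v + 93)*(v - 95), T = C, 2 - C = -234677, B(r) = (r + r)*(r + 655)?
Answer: 5404466621/389801819 ≈ 13.865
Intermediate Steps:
B(r) = 2*r*(655 + r) (B(r) = (2*r)*(655 + r) = 2*r*(655 + r))
C = 234679 (C = 2 - 1*(-234677) = 2 + 234677 = 234679)
T = 234679
V(v) = (-95 + v)*(93 + v) (V(v) = (93 + v)*(-95 + v) = (-95 + v)*(93 + v))
V(-668)/T + B(586)/121253 = (-8835 + (-668)² - 2*(-668))/234679 + (2*586*(655 + 586))/121253 = (-8835 + 446224 + 1336)*(1/234679) + (2*586*1241)*(1/121253) = 438725*(1/234679) + 1454452*(1/121253) = 438725/234679 + 19924/1661 = 5404466621/389801819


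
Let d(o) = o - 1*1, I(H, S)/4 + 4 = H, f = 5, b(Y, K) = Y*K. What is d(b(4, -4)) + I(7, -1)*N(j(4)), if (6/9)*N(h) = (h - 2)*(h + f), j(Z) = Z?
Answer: 307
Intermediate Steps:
b(Y, K) = K*Y
I(H, S) = -16 + 4*H
d(o) = -1 + o (d(o) = o - 1 = -1 + o)
N(h) = 3*(-2 + h)*(5 + h)/2 (N(h) = 3*((h - 2)*(h + 5))/2 = 3*((-2 + h)*(5 + h))/2 = 3*(-2 + h)*(5 + h)/2)
d(b(4, -4)) + I(7, -1)*N(j(4)) = (-1 - 4*4) + (-16 + 4*7)*(-15 + (3/2)*4**2 + (9/2)*4) = (-1 - 16) + (-16 + 28)*(-15 + (3/2)*16 + 18) = -17 + 12*(-15 + 24 + 18) = -17 + 12*27 = -17 + 324 = 307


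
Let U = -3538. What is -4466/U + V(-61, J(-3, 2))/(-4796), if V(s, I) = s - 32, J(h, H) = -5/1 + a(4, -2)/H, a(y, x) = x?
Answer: 374965/292556 ≈ 1.2817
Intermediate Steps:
J(h, H) = -5 - 2/H (J(h, H) = -5/1 - 2/H = -5*1 - 2/H = -5 - 2/H)
V(s, I) = -32 + s
-4466/U + V(-61, J(-3, 2))/(-4796) = -4466/(-3538) + (-32 - 61)/(-4796) = -4466*(-1/3538) - 93*(-1/4796) = 77/61 + 93/4796 = 374965/292556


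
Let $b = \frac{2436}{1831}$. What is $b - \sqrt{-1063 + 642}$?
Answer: $\frac{2436}{1831} - i \sqrt{421} \approx 1.3304 - 20.518 i$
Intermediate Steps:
$b = \frac{2436}{1831}$ ($b = 2436 \cdot \frac{1}{1831} = \frac{2436}{1831} \approx 1.3304$)
$b - \sqrt{-1063 + 642} = \frac{2436}{1831} - \sqrt{-1063 + 642} = \frac{2436}{1831} - \sqrt{-421} = \frac{2436}{1831} - i \sqrt{421}$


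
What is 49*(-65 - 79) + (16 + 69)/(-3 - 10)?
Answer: -91813/13 ≈ -7062.5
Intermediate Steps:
49*(-65 - 79) + (16 + 69)/(-3 - 10) = 49*(-144) + 85/(-13) = -7056 + 85*(-1/13) = -7056 - 85/13 = -91813/13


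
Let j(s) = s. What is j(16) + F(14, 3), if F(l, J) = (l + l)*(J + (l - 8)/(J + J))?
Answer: 128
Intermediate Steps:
F(l, J) = 2*l*(J + (-8 + l)/(2*J)) (F(l, J) = (2*l)*(J + (-8 + l)/((2*J))) = (2*l)*(J + (-8 + l)*(1/(2*J))) = (2*l)*(J + (-8 + l)/(2*J)) = 2*l*(J + (-8 + l)/(2*J)))
j(16) + F(14, 3) = 16 + 14*(-8 + 14 + 2*3**2)/3 = 16 + 14*(1/3)*(-8 + 14 + 2*9) = 16 + 14*(1/3)*(-8 + 14 + 18) = 16 + 14*(1/3)*24 = 16 + 112 = 128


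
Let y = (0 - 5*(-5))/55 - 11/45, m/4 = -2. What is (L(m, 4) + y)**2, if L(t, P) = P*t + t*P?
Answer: 997043776/245025 ≈ 4069.2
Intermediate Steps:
m = -8 (m = 4*(-2) = -8)
L(t, P) = 2*P*t (L(t, P) = P*t + P*t = 2*P*t)
y = 104/495 (y = (0 + 25)*(1/55) - 11*1/45 = 25*(1/55) - 11/45 = 5/11 - 11/45 = 104/495 ≈ 0.21010)
(L(m, 4) + y)**2 = (2*4*(-8) + 104/495)**2 = (-64 + 104/495)**2 = (-31576/495)**2 = 997043776/245025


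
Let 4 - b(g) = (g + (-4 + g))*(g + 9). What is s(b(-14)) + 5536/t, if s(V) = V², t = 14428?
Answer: 87781336/3607 ≈ 24336.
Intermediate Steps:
b(g) = 4 - (-4 + 2*g)*(9 + g) (b(g) = 4 - (g + (-4 + g))*(g + 9) = 4 - (-4 + 2*g)*(9 + g))
s(b(-14)) + 5536/t = (40 - 14*(-14) - 2*(-14)²)² + 5536/14428 = (40 + 196 - 2*196)² + 5536*(1/14428) = (40 + 196 - 392)² + 1384/3607 = (-156)² + 1384/3607 = 24336 + 1384/3607 = 87781336/3607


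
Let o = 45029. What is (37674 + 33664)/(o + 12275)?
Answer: 35669/28652 ≈ 1.2449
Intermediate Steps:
(37674 + 33664)/(o + 12275) = (37674 + 33664)/(45029 + 12275) = 71338/57304 = 71338*(1/57304) = 35669/28652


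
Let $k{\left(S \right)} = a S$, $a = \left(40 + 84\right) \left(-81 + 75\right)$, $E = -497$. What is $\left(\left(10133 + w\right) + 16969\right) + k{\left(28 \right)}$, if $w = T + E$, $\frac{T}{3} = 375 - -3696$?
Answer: $17986$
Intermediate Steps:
$T = 12213$ ($T = 3 \left(375 - -3696\right) = 3 \left(375 + 3696\right) = 3 \cdot 4071 = 12213$)
$w = 11716$ ($w = 12213 - 497 = 11716$)
$a = -744$ ($a = 124 \left(-6\right) = -744$)
$k{\left(S \right)} = - 744 S$
$\left(\left(10133 + w\right) + 16969\right) + k{\left(28 \right)} = \left(\left(10133 + 11716\right) + 16969\right) - 20832 = \left(21849 + 16969\right) - 20832 = 38818 - 20832 = 17986$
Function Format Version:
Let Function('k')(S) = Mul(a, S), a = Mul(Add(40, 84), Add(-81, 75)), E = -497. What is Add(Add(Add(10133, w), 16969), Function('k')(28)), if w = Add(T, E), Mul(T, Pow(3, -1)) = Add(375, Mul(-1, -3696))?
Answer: 17986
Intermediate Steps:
T = 12213 (T = Mul(3, Add(375, Mul(-1, -3696))) = Mul(3, Add(375, 3696)) = Mul(3, 4071) = 12213)
w = 11716 (w = Add(12213, -497) = 11716)
a = -744 (a = Mul(124, -6) = -744)
Function('k')(S) = Mul(-744, S)
Add(Add(Add(10133, w), 16969), Function('k')(28)) = Add(Add(Add(10133, 11716), 16969), Mul(-744, 28)) = Add(Add(21849, 16969), -20832) = Add(38818, -20832) = 17986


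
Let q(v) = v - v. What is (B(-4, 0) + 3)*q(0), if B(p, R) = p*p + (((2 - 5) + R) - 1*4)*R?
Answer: 0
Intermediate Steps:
B(p, R) = p² + R*(-7 + R) (B(p, R) = p² + ((-3 + R) - 4)*R = p² + (-7 + R)*R = p² + R*(-7 + R))
q(v) = 0
(B(-4, 0) + 3)*q(0) = ((0² + (-4)² - 7*0) + 3)*0 = ((0 + 16 + 0) + 3)*0 = (16 + 3)*0 = 19*0 = 0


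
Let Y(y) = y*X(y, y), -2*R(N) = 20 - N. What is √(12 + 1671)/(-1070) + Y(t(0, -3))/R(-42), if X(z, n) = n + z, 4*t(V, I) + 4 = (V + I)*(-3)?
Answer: -25/248 - 3*√187/1070 ≈ -0.13915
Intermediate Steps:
t(V, I) = -1 - 3*I/4 - 3*V/4 (t(V, I) = -1 + ((V + I)*(-3))/4 = -1 + ((I + V)*(-3))/4 = -1 + (-3*I - 3*V)/4 = -1 + (-3*I/4 - 3*V/4) = -1 - 3*I/4 - 3*V/4)
R(N) = -10 + N/2 (R(N) = -(20 - N)/2 = -10 + N/2)
Y(y) = 2*y² (Y(y) = y*(y + y) = y*(2*y) = 2*y²)
√(12 + 1671)/(-1070) + Y(t(0, -3))/R(-42) = √(12 + 1671)/(-1070) + (2*(-1 - ¾*(-3) - ¾*0)²)/(-10 + (½)*(-42)) = √1683*(-1/1070) + (2*(-1 + 9/4 + 0)²)/(-10 - 21) = (3*√187)*(-1/1070) + (2*(5/4)²)/(-31) = -3*√187/1070 + (2*(25/16))*(-1/31) = -3*√187/1070 + (25/8)*(-1/31) = -3*√187/1070 - 25/248 = -25/248 - 3*√187/1070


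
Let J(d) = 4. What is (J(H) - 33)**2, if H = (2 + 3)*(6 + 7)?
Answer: 841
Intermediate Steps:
H = 65 (H = 5*13 = 65)
(J(H) - 33)**2 = (4 - 33)**2 = (-29)**2 = 841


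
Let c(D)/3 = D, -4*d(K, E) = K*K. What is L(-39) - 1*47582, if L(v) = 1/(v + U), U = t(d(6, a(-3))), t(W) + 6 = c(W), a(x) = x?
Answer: -3425905/72 ≈ -47582.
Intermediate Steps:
d(K, E) = -K**2/4 (d(K, E) = -K*K/4 = -K**2/4)
c(D) = 3*D
t(W) = -6 + 3*W
U = -33 (U = -6 + 3*(-1/4*6**2) = -6 + 3*(-1/4*36) = -6 + 3*(-9) = -6 - 27 = -33)
L(v) = 1/(-33 + v) (L(v) = 1/(v - 33) = 1/(-33 + v))
L(-39) - 1*47582 = 1/(-33 - 39) - 1*47582 = 1/(-72) - 47582 = -1/72 - 47582 = -3425905/72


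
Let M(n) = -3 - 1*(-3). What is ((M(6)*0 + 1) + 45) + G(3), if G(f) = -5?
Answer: 41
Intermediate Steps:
M(n) = 0 (M(n) = -3 + 3 = 0)
((M(6)*0 + 1) + 45) + G(3) = ((0*0 + 1) + 45) - 5 = ((0 + 1) + 45) - 5 = (1 + 45) - 5 = 46 - 5 = 41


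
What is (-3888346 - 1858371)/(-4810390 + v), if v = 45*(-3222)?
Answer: 5746717/4955380 ≈ 1.1597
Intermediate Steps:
v = -144990
(-3888346 - 1858371)/(-4810390 + v) = (-3888346 - 1858371)/(-4810390 - 144990) = -5746717/(-4955380) = -5746717*(-1/4955380) = 5746717/4955380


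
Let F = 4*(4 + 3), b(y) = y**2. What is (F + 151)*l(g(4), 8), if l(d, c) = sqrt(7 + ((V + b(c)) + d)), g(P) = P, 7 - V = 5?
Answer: 179*sqrt(77) ≈ 1570.7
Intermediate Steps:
V = 2 (V = 7 - 1*5 = 7 - 5 = 2)
F = 28 (F = 4*7 = 28)
l(d, c) = sqrt(9 + d + c**2) (l(d, c) = sqrt(7 + ((2 + c**2) + d)) = sqrt(7 + (2 + d + c**2)) = sqrt(9 + d + c**2))
(F + 151)*l(g(4), 8) = (28 + 151)*sqrt(9 + 4 + 8**2) = 179*sqrt(9 + 4 + 64) = 179*sqrt(77)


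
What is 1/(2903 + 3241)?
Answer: 1/6144 ≈ 0.00016276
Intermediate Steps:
1/(2903 + 3241) = 1/6144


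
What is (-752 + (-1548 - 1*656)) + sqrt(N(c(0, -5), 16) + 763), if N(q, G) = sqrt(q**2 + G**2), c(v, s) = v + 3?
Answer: -2956 + sqrt(763 + sqrt(265)) ≈ -2928.1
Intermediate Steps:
c(v, s) = 3 + v
N(q, G) = sqrt(G**2 + q**2)
(-752 + (-1548 - 1*656)) + sqrt(N(c(0, -5), 16) + 763) = (-752 + (-1548 - 1*656)) + sqrt(sqrt(16**2 + (3 + 0)**2) + 763) = (-752 + (-1548 - 656)) + sqrt(sqrt(256 + 3**2) + 763) = (-752 - 2204) + sqrt(sqrt(256 + 9) + 763) = -2956 + sqrt(sqrt(265) + 763) = -2956 + sqrt(763 + sqrt(265))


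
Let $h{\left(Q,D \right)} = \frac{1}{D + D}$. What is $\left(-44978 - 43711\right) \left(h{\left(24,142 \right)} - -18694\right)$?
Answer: $- \frac{470858503833}{284} \approx -1.658 \cdot 10^{9}$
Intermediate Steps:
$h{\left(Q,D \right)} = \frac{1}{2 D}$
$\left(-44978 - 43711\right) \left(h{\left(24,142 \right)} - -18694\right) = \left(-44978 - 43711\right) \left(\frac{1}{2 \cdot 142} - -18694\right) = - 88689 \left(\frac{1}{2} \cdot \frac{1}{142} + 18694\right) = - 88689 \left(\frac{1}{284} + 18694\right) = \left(-88689\right) \frac{5309097}{284} = - \frac{470858503833}{284}$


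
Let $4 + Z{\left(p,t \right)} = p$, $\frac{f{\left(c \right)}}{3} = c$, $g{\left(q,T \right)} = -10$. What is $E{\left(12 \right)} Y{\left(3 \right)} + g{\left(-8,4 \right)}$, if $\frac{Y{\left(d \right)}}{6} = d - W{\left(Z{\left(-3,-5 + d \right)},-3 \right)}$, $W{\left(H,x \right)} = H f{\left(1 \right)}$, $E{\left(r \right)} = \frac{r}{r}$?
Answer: $134$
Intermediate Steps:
$f{\left(c \right)} = 3 c$
$E{\left(r \right)} = 1$
$Z{\left(p,t \right)} = -4 + p$
$W{\left(H,x \right)} = 3 H$ ($W{\left(H,x \right)} = H 3 \cdot 1 = H 3 = 3 H$)
$Y{\left(d \right)} = 126 + 6 d$ ($Y{\left(d \right)} = 6 \left(d - 3 \left(-4 - 3\right)\right) = 6 \left(d - 3 \left(-7\right)\right) = 6 \left(d - -21\right) = 6 \left(d + 21\right) = 6 \left(21 + d\right) = 126 + 6 d$)
$E{\left(12 \right)} Y{\left(3 \right)} + g{\left(-8,4 \right)} = 1 \left(126 + 6 \cdot 3\right) - 10 = 1 \left(126 + 18\right) - 10 = 1 \cdot 144 - 10 = 144 - 10 = 134$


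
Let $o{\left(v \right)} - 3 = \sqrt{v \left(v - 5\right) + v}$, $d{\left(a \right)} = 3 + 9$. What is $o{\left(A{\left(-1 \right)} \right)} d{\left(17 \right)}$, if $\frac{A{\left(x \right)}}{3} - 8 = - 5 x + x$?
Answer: $36 + 288 \sqrt{2} \approx 443.29$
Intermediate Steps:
$A{\left(x \right)} = 24 - 12 x$ ($A{\left(x \right)} = 24 + 3 \left(- 5 x + x\right) = 24 + 3 \left(- 4 x\right) = 24 - 12 x$)
$d{\left(a \right)} = 12$
$o{\left(v \right)} = 3 + \sqrt{v + v \left(-5 + v\right)}$ ($o{\left(v \right)} = 3 + \sqrt{v \left(v - 5\right) + v} = 3 + \sqrt{v \left(-5 + v\right) + v} = 3 + \sqrt{v + v \left(-5 + v\right)}$)
$o{\left(A{\left(-1 \right)} \right)} d{\left(17 \right)} = \left(3 + \sqrt{\left(24 - -12\right) \left(-4 + \left(24 - -12\right)\right)}\right) 12 = \left(3 + \sqrt{\left(24 + 12\right) \left(-4 + \left(24 + 12\right)\right)}\right) 12 = \left(3 + \sqrt{36 \left(-4 + 36\right)}\right) 12 = \left(3 + \sqrt{36 \cdot 32}\right) 12 = \left(3 + \sqrt{1152}\right) 12 = \left(3 + 24 \sqrt{2}\right) 12 = 36 + 288 \sqrt{2}$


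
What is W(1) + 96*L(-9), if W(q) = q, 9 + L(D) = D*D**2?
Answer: -70847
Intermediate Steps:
L(D) = -9 + D**3 (L(D) = -9 + D*D**2 = -9 + D**3)
W(1) + 96*L(-9) = 1 + 96*(-9 + (-9)**3) = 1 + 96*(-9 - 729) = 1 + 96*(-738) = 1 - 70848 = -70847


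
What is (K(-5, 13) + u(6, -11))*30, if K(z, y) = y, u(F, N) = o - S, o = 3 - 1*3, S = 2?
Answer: 330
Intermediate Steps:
o = 0 (o = 3 - 3 = 0)
u(F, N) = -2 (u(F, N) = 0 - 1*2 = 0 - 2 = -2)
(K(-5, 13) + u(6, -11))*30 = (13 - 2)*30 = 11*30 = 330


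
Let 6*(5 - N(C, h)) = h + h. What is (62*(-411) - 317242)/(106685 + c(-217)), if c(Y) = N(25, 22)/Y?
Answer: -15936666/4960853 ≈ -3.2125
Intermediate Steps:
N(C, h) = 5 - h/3 (N(C, h) = 5 - (h + h)/6 = 5 - h/3)
c(Y) = -7/(3*Y) (c(Y) = (5 - ⅓*22)/Y = (5 - 22/3)/Y = -7/(3*Y))
(62*(-411) - 317242)/(106685 + c(-217)) = (62*(-411) - 317242)/(106685 - 7/3/(-217)) = (-25482 - 317242)/(106685 - 7/3*(-1/217)) = -342724/(106685 + 1/93) = -342724/9921706/93 = -342724*93/9921706 = -15936666/4960853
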